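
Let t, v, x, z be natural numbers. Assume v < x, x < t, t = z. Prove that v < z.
t = z and x < t, so x < z. v < x, so v < z.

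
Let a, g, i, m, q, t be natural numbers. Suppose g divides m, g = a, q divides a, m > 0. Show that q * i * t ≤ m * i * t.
g = a and g divides m, hence a divides m. Since q divides a, q divides m. m > 0, so q ≤ m. By multiplying by a non-negative, q * i ≤ m * i. By multiplying by a non-negative, q * i * t ≤ m * i * t.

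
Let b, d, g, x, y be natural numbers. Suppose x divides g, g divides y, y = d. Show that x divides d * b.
y = d and g divides y, thus g divides d. x divides g, so x divides d. Then x divides d * b.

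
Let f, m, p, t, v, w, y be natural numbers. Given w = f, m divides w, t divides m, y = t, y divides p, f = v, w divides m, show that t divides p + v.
y = t and y divides p, thus t divides p. Because w = f and f = v, w = v. m divides w and w divides m, thus m = w. t divides m, so t divides w. Since w = v, t divides v. Since t divides p, t divides p + v.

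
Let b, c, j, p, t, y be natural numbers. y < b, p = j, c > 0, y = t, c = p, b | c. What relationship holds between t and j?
t < j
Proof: c = p and p = j, thus c = j. Because y = t and y < b, t < b. Since b | c and c > 0, b ≤ c. Since t < b, t < c. From c = j, t < j.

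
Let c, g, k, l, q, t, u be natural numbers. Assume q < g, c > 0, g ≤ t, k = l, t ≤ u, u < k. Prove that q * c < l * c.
From q < g and g ≤ t, q < t. t ≤ u and u < k, hence t < k. Since q < t, q < k. k = l, so q < l. Since c > 0, by multiplying by a positive, q * c < l * c.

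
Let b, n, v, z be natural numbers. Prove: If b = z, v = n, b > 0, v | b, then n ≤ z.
v = n and v | b, therefore n | b. b > 0, so n ≤ b. Since b = z, n ≤ z.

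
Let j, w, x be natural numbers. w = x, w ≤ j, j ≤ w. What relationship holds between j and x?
j = x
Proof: j ≤ w and w ≤ j, thus j = w. From w = x, j = x.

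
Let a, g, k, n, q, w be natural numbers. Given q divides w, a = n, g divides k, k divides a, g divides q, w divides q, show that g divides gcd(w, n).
q divides w and w divides q, hence q = w. g divides q, so g divides w. a = n and k divides a, thus k divides n. Since g divides k, g divides n. Since g divides w, g divides gcd(w, n).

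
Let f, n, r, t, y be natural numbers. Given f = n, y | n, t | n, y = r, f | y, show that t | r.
f = n and f | y, therefore n | y. Since y | n, n = y. Because y = r, n = r. t | n, so t | r.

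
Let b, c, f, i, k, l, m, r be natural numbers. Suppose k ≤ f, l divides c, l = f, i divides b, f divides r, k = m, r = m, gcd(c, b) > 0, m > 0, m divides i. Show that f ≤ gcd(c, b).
l = f and l divides c, thus f divides c. k = m and k ≤ f, thus m ≤ f. r = m and f divides r, thus f divides m. m > 0, so f ≤ m. m ≤ f, so m = f. From m divides i and i divides b, m divides b. Because m = f, f divides b. f divides c, so f divides gcd(c, b). Since gcd(c, b) > 0, f ≤ gcd(c, b).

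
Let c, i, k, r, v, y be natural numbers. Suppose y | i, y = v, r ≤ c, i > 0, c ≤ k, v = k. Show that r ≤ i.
r ≤ c and c ≤ k, hence r ≤ k. y = v and v = k, so y = k. y | i, so k | i. i > 0, so k ≤ i. From r ≤ k, r ≤ i.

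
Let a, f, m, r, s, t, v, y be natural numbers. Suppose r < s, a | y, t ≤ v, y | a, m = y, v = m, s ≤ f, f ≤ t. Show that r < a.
From s ≤ f and f ≤ t, s ≤ t. Since r < s, r < t. Since v = m and m = y, v = y. From y | a and a | y, y = a. Since v = y, v = a. t ≤ v, so t ≤ a. r < t, so r < a.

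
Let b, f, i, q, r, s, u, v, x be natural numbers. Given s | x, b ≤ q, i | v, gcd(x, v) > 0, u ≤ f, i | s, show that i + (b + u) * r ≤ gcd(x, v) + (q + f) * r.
Since i | s and s | x, i | x. Since i | v, i | gcd(x, v). gcd(x, v) > 0, so i ≤ gcd(x, v). b ≤ q and u ≤ f, therefore b + u ≤ q + f. Then (b + u) * r ≤ (q + f) * r. i ≤ gcd(x, v), so i + (b + u) * r ≤ gcd(x, v) + (q + f) * r.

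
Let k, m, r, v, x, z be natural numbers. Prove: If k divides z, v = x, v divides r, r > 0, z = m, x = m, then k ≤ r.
Because z = m and k divides z, k divides m. Since v = x and x = m, v = m. v divides r, so m divides r. k divides m, so k divides r. Since r > 0, k ≤ r.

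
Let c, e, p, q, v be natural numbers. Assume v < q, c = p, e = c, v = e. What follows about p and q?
p < q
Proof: v = e and e = c, therefore v = c. Since v < q, c < q. Since c = p, p < q.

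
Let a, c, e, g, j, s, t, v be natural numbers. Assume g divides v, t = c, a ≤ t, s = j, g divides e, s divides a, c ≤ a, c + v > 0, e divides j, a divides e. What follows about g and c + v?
g ≤ c + v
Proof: Since s = j and s divides a, j divides a. e divides j, so e divides a. From a divides e, e = a. Since t = c and a ≤ t, a ≤ c. c ≤ a, so a = c. e = a, so e = c. Since g divides e, g divides c. g divides v, so g divides c + v. c + v > 0, so g ≤ c + v.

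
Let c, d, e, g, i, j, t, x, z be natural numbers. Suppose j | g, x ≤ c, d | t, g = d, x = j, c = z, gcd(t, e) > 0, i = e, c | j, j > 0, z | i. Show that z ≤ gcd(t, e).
x = j and x ≤ c, therefore j ≤ c. c | j and j > 0, hence c ≤ j. Since j ≤ c, j = c. Since c = z, j = z. Since g = d and j | g, j | d. Since d | t, j | t. Since j = z, z | t. From i = e and z | i, z | e. Since z | t, z | gcd(t, e). Because gcd(t, e) > 0, z ≤ gcd(t, e).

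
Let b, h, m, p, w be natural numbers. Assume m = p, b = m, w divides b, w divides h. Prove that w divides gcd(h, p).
Since b = m and m = p, b = p. Since w divides b, w divides p. w divides h, so w divides gcd(h, p).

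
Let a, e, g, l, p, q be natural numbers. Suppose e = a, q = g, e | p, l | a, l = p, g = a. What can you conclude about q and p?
q = p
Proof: Since q = g and g = a, q = a. Because e = a and e | p, a | p. From l = p and l | a, p | a. Since a | p, a = p. q = a, so q = p.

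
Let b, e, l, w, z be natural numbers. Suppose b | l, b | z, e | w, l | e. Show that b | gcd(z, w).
b | l and l | e, therefore b | e. e | w, so b | w. Since b | z, b | gcd(z, w).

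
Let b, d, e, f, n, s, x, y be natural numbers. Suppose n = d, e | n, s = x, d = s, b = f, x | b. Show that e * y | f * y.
n = d and d = s, thus n = s. s = x, so n = x. e | n, so e | x. x | b, so e | b. b = f, so e | f. Then e * y | f * y.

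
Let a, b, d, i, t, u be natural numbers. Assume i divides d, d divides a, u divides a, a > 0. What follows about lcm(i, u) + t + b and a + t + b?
lcm(i, u) + t + b ≤ a + t + b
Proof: Since i divides d and d divides a, i divides a. From u divides a, lcm(i, u) divides a. Since a > 0, lcm(i, u) ≤ a. Then lcm(i, u) + t ≤ a + t. Then lcm(i, u) + t + b ≤ a + t + b.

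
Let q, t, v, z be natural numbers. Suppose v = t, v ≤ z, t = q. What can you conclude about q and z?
q ≤ z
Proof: v = t and t = q, thus v = q. v ≤ z, so q ≤ z.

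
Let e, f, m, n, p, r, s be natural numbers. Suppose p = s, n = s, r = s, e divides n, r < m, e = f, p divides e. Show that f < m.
p = s and p divides e, so s divides e. n = s and e divides n, therefore e divides s. Since s divides e, s = e. From e = f, s = f. r = s and r < m, thus s < m. Since s = f, f < m.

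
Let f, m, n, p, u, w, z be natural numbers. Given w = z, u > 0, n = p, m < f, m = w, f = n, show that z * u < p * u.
m = w and w = z, therefore m = z. From f = n and n = p, f = p. m < f, so m < p. Because m = z, z < p. Since u > 0, by multiplying by a positive, z * u < p * u.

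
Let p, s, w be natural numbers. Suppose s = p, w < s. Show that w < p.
s = p and w < s. By substitution, w < p.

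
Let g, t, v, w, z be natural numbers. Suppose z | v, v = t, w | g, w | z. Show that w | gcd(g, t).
w | z and z | v, hence w | v. Since v = t, w | t. Since w | g, w | gcd(g, t).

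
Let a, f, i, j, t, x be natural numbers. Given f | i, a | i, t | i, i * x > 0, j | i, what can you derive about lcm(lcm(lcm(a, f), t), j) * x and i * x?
lcm(lcm(lcm(a, f), t), j) * x ≤ i * x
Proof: From a | i and f | i, lcm(a, f) | i. t | i, so lcm(lcm(a, f), t) | i. Because j | i, lcm(lcm(lcm(a, f), t), j) | i. Then lcm(lcm(lcm(a, f), t), j) * x | i * x. Because i * x > 0, lcm(lcm(lcm(a, f), t), j) * x ≤ i * x.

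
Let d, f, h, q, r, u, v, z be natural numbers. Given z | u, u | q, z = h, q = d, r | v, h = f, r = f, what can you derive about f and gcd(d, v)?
f | gcd(d, v)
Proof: Since z = h and h = f, z = f. Since z | u, f | u. q = d and u | q, so u | d. Since f | u, f | d. r = f and r | v, thus f | v. Since f | d, f | gcd(d, v).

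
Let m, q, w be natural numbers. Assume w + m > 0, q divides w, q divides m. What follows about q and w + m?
q ≤ w + m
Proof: From q divides w and q divides m, q divides w + m. w + m > 0, so q ≤ w + m.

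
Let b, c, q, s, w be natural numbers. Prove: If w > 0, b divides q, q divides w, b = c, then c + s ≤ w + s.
From b divides q and q divides w, b divides w. w > 0, so b ≤ w. b = c, so c ≤ w. Then c + s ≤ w + s.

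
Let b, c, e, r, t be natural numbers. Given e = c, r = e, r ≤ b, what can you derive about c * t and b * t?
c * t ≤ b * t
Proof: r = e and e = c, hence r = c. r ≤ b, so c ≤ b. Then c * t ≤ b * t.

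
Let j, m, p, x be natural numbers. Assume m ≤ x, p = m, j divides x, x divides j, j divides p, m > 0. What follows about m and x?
m = x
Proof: j divides x and x divides j, thus j = x. Since j divides p, x divides p. Since p = m, x divides m. Because m > 0, x ≤ m. From m ≤ x, m = x.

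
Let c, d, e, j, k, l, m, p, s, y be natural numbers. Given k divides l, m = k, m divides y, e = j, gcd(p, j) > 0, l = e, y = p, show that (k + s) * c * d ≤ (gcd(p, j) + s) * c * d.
y = p and m divides y, thus m divides p. m = k, so k divides p. l = e and e = j, therefore l = j. k divides l, so k divides j. k divides p, so k divides gcd(p, j). Since gcd(p, j) > 0, k ≤ gcd(p, j). Then k + s ≤ gcd(p, j) + s. By multiplying by a non-negative, (k + s) * c ≤ (gcd(p, j) + s) * c. By multiplying by a non-negative, (k + s) * c * d ≤ (gcd(p, j) + s) * c * d.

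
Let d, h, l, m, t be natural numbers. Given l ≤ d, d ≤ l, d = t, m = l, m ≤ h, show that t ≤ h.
Because l ≤ d and d ≤ l, l = d. d = t, so l = t. m = l and m ≤ h, so l ≤ h. l = t, so t ≤ h.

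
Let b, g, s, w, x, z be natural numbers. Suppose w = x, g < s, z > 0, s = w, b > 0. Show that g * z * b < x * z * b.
s = w and g < s, hence g < w. w = x, so g < x. Combining with z > 0, by multiplying by a positive, g * z < x * z. Using b > 0 and multiplying by a positive, g * z * b < x * z * b.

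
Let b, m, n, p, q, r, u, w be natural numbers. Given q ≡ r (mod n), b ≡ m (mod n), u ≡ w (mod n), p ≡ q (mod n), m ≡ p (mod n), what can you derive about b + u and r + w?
b + u ≡ r + w (mod n)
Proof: Since b ≡ m (mod n) and m ≡ p (mod n), b ≡ p (mod n). Since p ≡ q (mod n), b ≡ q (mod n). From q ≡ r (mod n), b ≡ r (mod n). Using u ≡ w (mod n) and adding congruences, b + u ≡ r + w (mod n).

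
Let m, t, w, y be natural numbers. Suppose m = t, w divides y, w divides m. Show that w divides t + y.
m = t and w divides m, so w divides t. Because w divides y, w divides t + y.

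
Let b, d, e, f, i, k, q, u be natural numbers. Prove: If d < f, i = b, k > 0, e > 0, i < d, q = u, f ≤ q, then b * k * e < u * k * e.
From i < d and d < f, i < f. i = b, so b < f. q = u and f ≤ q, therefore f ≤ u. b < f, so b < u. Combined with k > 0, by multiplying by a positive, b * k < u * k. Using e > 0 and multiplying by a positive, b * k * e < u * k * e.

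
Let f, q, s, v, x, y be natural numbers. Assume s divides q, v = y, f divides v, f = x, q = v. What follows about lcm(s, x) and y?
lcm(s, x) divides y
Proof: q = v and s divides q, so s divides v. f = x and f divides v, hence x divides v. Since s divides v, lcm(s, x) divides v. Since v = y, lcm(s, x) divides y.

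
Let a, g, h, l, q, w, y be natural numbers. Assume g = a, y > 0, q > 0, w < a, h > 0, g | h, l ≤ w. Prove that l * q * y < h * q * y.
Since l ≤ w and w < a, l < a. g | h and h > 0, thus g ≤ h. Because g = a, a ≤ h. Since l < a, l < h. Since q > 0, l * q < h * q. Because y > 0, l * q * y < h * q * y.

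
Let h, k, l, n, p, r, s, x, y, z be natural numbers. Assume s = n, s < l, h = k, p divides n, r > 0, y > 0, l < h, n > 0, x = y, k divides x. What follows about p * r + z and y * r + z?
p * r + z < y * r + z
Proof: From p divides n and n > 0, p ≤ n. h = k and l < h, so l < k. Because s < l, s < k. Because s = n, n < k. x = y and k divides x, therefore k divides y. Since y > 0, k ≤ y. Since n < k, n < y. p ≤ n, so p < y. Since r > 0, by multiplying by a positive, p * r < y * r. Then p * r + z < y * r + z.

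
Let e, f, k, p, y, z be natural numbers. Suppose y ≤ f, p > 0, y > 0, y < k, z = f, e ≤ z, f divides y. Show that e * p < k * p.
z = f and e ≤ z, so e ≤ f. f divides y and y > 0, so f ≤ y. y ≤ f, so y = f. From y < k, f < k. Because e ≤ f, e < k. Combining with p > 0, by multiplying by a positive, e * p < k * p.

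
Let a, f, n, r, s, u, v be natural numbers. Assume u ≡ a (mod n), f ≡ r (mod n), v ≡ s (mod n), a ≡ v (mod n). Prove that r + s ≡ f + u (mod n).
Because u ≡ a (mod n) and a ≡ v (mod n), u ≡ v (mod n). v ≡ s (mod n), so u ≡ s (mod n). Since f ≡ r (mod n), f + u ≡ r + s (mod n). Then r + s ≡ f + u (mod n).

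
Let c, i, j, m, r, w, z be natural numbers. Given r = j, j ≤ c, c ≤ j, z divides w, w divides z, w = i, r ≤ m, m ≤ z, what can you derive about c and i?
c ≤ i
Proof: j ≤ c and c ≤ j, therefore j = c. r = j, so r = c. z divides w and w divides z, hence z = w. w = i, so z = i. r ≤ m and m ≤ z, therefore r ≤ z. z = i, so r ≤ i. Since r = c, c ≤ i.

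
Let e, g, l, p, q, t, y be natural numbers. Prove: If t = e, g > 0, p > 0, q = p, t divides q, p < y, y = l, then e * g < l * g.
From q = p and t divides q, t divides p. Because p > 0, t ≤ p. y = l and p < y, therefore p < l. Since t ≤ p, t < l. From t = e, e < l. Since g > 0, by multiplying by a positive, e * g < l * g.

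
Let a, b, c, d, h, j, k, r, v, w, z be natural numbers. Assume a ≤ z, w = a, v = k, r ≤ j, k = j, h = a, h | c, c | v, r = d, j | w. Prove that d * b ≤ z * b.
w = a and j | w, so j | a. Since v = k and k = j, v = j. From h = a and h | c, a | c. Since c | v, a | v. Since v = j, a | j. Since j | a, j = a. r ≤ j, so r ≤ a. Because a ≤ z, r ≤ z. Since r = d, d ≤ z. Then d * b ≤ z * b.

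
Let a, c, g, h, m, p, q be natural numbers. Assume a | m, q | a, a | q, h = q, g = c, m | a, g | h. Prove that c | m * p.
q | a and a | q, so q = a. Since a | m and m | a, a = m. Since q = a, q = m. h = q and g | h, thus g | q. Since g = c, c | q. Since q = m, c | m. Then c | m * p.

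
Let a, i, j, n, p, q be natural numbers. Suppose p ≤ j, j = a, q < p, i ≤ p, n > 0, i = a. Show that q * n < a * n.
j = a and p ≤ j, therefore p ≤ a. i = a and i ≤ p, hence a ≤ p. p ≤ a, so p = a. Since q < p, q < a. Using n > 0, by multiplying by a positive, q * n < a * n.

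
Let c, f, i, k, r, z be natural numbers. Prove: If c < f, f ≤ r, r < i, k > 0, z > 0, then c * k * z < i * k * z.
c < f and f ≤ r, therefore c < r. r < i, so c < i. Since k > 0, c * k < i * k. Since z > 0, c * k * z < i * k * z.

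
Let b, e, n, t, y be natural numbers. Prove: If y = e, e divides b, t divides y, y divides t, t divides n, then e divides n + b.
t divides y and y divides t, thus t = y. From t divides n, y divides n. y = e, so e divides n. Since e divides b, e divides n + b.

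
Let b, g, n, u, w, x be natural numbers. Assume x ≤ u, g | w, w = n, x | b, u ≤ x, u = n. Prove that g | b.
From w = n and g | w, g | n. x ≤ u and u ≤ x, hence x = u. Since u = n, x = n. x | b, so n | b. Since g | n, g | b.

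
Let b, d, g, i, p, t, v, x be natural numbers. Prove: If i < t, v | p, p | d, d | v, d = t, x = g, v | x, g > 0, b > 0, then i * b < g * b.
v | p and p | d, so v | d. Because d | v, v = d. Since d = t, v = t. Since x = g and v | x, v | g. Since v = t, t | g. Since g > 0, t ≤ g. Since i < t, i < g. b > 0, so i * b < g * b.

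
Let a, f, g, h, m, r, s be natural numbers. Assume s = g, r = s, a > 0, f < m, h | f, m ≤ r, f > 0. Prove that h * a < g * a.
h | f and f > 0, therefore h ≤ f. r = s and s = g, thus r = g. f < m and m ≤ r, hence f < r. From r = g, f < g. Since h ≤ f, h < g. a > 0, so h * a < g * a.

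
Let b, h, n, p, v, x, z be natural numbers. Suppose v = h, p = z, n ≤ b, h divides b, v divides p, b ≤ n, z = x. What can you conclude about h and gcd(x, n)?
h divides gcd(x, n)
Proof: Since p = z and z = x, p = x. v = h and v divides p, so h divides p. p = x, so h divides x. b ≤ n and n ≤ b, hence b = n. h divides b, so h divides n. h divides x, so h divides gcd(x, n).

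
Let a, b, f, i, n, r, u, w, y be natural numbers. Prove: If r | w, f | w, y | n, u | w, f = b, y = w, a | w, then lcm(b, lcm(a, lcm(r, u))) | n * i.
From f = b and f | w, b | w. From r | w and u | w, lcm(r, u) | w. a | w, so lcm(a, lcm(r, u)) | w. b | w, so lcm(b, lcm(a, lcm(r, u))) | w. y = w and y | n, therefore w | n. lcm(b, lcm(a, lcm(r, u))) | w, so lcm(b, lcm(a, lcm(r, u))) | n. Then lcm(b, lcm(a, lcm(r, u))) | n * i.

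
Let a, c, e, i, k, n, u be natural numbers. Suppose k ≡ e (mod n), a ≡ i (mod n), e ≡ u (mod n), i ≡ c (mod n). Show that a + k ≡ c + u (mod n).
Because a ≡ i (mod n) and i ≡ c (mod n), a ≡ c (mod n). Since k ≡ e (mod n) and e ≡ u (mod n), k ≡ u (mod n). a ≡ c (mod n), so a + k ≡ c + u (mod n).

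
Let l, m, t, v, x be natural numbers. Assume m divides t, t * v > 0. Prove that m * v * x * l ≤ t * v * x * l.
From m divides t, m * v divides t * v. Since t * v > 0, m * v ≤ t * v. By multiplying by a non-negative, m * v * x ≤ t * v * x. By multiplying by a non-negative, m * v * x * l ≤ t * v * x * l.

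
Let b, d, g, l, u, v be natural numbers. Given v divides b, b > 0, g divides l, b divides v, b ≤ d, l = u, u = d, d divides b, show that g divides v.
From d divides b and b > 0, d ≤ b. b ≤ d, so d = b. Because u = d, u = b. b divides v and v divides b, therefore b = v. Since u = b, u = v. l = u and g divides l, therefore g divides u. Since u = v, g divides v.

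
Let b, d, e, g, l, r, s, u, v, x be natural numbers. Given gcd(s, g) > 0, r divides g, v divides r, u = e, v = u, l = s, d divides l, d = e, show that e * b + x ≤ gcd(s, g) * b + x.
l = s and d divides l, thus d divides s. d = e, so e divides s. v = u and u = e, thus v = e. v divides r and r divides g, thus v divides g. Since v = e, e divides g. e divides s, so e divides gcd(s, g). gcd(s, g) > 0, so e ≤ gcd(s, g). By multiplying by a non-negative, e * b ≤ gcd(s, g) * b. Then e * b + x ≤ gcd(s, g) * b + x.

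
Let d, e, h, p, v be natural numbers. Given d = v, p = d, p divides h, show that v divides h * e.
Since p = d and d = v, p = v. Since p divides h, v divides h. Then v divides h * e.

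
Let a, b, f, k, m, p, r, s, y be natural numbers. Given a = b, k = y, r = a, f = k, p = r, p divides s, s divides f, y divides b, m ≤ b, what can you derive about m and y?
m ≤ y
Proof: p = r and p divides s, hence r divides s. Since s divides f, r divides f. Since f = k, r divides k. Since r = a, a divides k. Since k = y, a divides y. Because a = b, b divides y. y divides b, so b = y. Since m ≤ b, m ≤ y.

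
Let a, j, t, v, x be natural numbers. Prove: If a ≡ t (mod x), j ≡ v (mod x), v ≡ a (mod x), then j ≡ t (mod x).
j ≡ v (mod x) and v ≡ a (mod x), therefore j ≡ a (mod x). a ≡ t (mod x), so j ≡ t (mod x).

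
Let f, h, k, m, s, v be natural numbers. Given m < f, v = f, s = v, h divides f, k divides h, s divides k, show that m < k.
s = v and v = f, therefore s = f. Since s divides k, f divides k. Because k divides h and h divides f, k divides f. Since f divides k, f = k. m < f, so m < k.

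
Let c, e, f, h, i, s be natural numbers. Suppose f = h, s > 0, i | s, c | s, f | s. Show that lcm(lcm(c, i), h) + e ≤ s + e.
c | s and i | s, therefore lcm(c, i) | s. Because f = h and f | s, h | s. From lcm(c, i) | s, lcm(lcm(c, i), h) | s. From s > 0, lcm(lcm(c, i), h) ≤ s. Then lcm(lcm(c, i), h) + e ≤ s + e.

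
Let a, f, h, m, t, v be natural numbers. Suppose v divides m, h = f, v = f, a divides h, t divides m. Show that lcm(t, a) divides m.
h = f and a divides h, therefore a divides f. v = f and v divides m, therefore f divides m. a divides f, so a divides m. t divides m, so lcm(t, a) divides m.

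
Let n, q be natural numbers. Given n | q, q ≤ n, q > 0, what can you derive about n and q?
n = q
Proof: Since n | q and q > 0, n ≤ q. q ≤ n, so q = n. Then n = q.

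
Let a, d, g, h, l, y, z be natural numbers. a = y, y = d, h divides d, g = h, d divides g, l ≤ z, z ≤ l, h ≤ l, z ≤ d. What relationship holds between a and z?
a = z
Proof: a = y and y = d, therefore a = d. Because g = h and d divides g, d divides h. Since h divides d, h = d. l ≤ z and z ≤ l, hence l = z. h ≤ l, so h ≤ z. From h = d, d ≤ z. Since z ≤ d, d = z. a = d, so a = z.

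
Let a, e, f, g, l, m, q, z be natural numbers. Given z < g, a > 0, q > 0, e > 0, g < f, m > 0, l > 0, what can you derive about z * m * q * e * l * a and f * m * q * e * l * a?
z * m * q * e * l * a < f * m * q * e * l * a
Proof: Because z < g and g < f, z < f. Since m > 0, by multiplying by a positive, z * m < f * m. Since q > 0, by multiplying by a positive, z * m * q < f * m * q. Combined with e > 0, by multiplying by a positive, z * m * q * e < f * m * q * e. Combined with l > 0, by multiplying by a positive, z * m * q * e * l < f * m * q * e * l. Since a > 0, by multiplying by a positive, z * m * q * e * l * a < f * m * q * e * l * a.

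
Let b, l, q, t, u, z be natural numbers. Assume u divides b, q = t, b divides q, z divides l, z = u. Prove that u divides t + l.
u divides b and b divides q, hence u divides q. q = t, so u divides t. z = u and z divides l, thus u divides l. u divides t, so u divides t + l.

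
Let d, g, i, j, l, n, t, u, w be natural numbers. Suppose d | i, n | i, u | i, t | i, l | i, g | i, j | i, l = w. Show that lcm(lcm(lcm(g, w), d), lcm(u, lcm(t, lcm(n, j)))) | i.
l = w and l | i, thus w | i. g | i, so lcm(g, w) | i. Since d | i, lcm(lcm(g, w), d) | i. Since n | i and j | i, lcm(n, j) | i. Since t | i, lcm(t, lcm(n, j)) | i. Since u | i, lcm(u, lcm(t, lcm(n, j))) | i. Since lcm(lcm(g, w), d) | i, lcm(lcm(lcm(g, w), d), lcm(u, lcm(t, lcm(n, j)))) | i.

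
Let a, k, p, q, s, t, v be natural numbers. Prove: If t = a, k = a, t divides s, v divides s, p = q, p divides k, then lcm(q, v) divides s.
k = a and p divides k, therefore p divides a. From p = q, q divides a. Since t = a and t divides s, a divides s. Because q divides a, q divides s. Since v divides s, lcm(q, v) divides s.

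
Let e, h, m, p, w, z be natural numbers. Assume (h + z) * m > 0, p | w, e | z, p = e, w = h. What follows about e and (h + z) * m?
e ≤ (h + z) * m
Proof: p = e and p | w, therefore e | w. w = h, so e | h. e | z, so e | h + z. Then e | (h + z) * m. Since (h + z) * m > 0, e ≤ (h + z) * m.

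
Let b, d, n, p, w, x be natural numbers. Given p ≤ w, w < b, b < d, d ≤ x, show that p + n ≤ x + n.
w < b and b < d, so w < d. Because d ≤ x, w < x. Since p ≤ w, p < x. Then p + n < x + n. Then p + n ≤ x + n.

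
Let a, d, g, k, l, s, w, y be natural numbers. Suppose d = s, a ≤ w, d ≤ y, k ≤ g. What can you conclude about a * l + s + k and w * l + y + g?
a * l + s + k ≤ w * l + y + g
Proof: Since a ≤ w, by multiplying by a non-negative, a * l ≤ w * l. d = s and d ≤ y, therefore s ≤ y. Since a * l ≤ w * l, a * l + s ≤ w * l + y. Since k ≤ g, a * l + s + k ≤ w * l + y + g.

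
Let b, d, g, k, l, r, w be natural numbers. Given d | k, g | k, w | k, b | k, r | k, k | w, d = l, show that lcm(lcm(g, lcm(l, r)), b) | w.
k | w and w | k, therefore k = w. d = l and d | k, thus l | k. r | k, so lcm(l, r) | k. g | k, so lcm(g, lcm(l, r)) | k. Since b | k, lcm(lcm(g, lcm(l, r)), b) | k. Since k = w, lcm(lcm(g, lcm(l, r)), b) | w.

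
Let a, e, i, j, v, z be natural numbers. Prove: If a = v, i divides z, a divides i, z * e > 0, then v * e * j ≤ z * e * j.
From a divides i and i divides z, a divides z. a = v, so v divides z. Then v * e divides z * e. z * e > 0, so v * e ≤ z * e. By multiplying by a non-negative, v * e * j ≤ z * e * j.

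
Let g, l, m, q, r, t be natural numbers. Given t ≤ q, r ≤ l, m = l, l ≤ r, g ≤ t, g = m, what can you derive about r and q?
r ≤ q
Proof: From g = m and m = l, g = l. l ≤ r and r ≤ l, therefore l = r. g = l, so g = r. Because g ≤ t and t ≤ q, g ≤ q. Because g = r, r ≤ q.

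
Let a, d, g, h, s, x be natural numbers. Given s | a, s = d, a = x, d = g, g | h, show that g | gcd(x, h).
s = d and d = g, thus s = g. From a = x and s | a, s | x. Since s = g, g | x. Since g | h, g | gcd(x, h).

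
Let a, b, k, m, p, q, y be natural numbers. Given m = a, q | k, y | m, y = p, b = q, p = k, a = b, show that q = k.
m = a and a = b, hence m = b. Since b = q, m = q. y = p and y | m, so p | m. p = k, so k | m. m = q, so k | q. Since q | k, q = k.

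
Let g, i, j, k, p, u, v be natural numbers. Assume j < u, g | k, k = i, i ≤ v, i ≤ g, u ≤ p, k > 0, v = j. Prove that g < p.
g | k and k > 0, thus g ≤ k. From k = i, g ≤ i. i ≤ g, so i = g. v = j and i ≤ v, thus i ≤ j. Since i = g, g ≤ j. j < u and u ≤ p, thus j < p. From g ≤ j, g < p.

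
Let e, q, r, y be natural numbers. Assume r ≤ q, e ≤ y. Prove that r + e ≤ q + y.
Because r ≤ q and e ≤ y, by adding inequalities, r + e ≤ q + y.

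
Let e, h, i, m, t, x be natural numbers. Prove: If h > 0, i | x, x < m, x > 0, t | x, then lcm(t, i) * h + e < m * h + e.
t | x and i | x, therefore lcm(t, i) | x. Since x > 0, lcm(t, i) ≤ x. x < m, so lcm(t, i) < m. h > 0, so lcm(t, i) * h < m * h. Then lcm(t, i) * h + e < m * h + e.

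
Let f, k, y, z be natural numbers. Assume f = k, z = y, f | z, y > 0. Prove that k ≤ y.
Since z = y and f | z, f | y. y > 0, so f ≤ y. Since f = k, k ≤ y.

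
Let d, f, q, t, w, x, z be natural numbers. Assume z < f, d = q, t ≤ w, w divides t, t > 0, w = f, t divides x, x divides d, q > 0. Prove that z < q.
Since w divides t and t > 0, w ≤ t. From t ≤ w, t = w. Since w = f, t = f. t divides x and x divides d, hence t divides d. t = f, so f divides d. Since d = q, f divides q. q > 0, so f ≤ q. Since z < f, z < q.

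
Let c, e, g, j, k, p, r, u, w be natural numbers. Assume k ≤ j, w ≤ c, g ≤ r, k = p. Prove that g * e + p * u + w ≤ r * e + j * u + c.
g ≤ r, therefore g * e ≤ r * e. Since k = p and k ≤ j, p ≤ j. Then p * u ≤ j * u. From g * e ≤ r * e, g * e + p * u ≤ r * e + j * u. Since w ≤ c, g * e + p * u + w ≤ r * e + j * u + c.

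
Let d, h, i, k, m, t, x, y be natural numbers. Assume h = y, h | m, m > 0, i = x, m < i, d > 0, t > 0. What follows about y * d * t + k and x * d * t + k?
y * d * t + k < x * d * t + k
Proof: h | m and m > 0, thus h ≤ m. From i = x and m < i, m < x. From h ≤ m, h < x. Because h = y, y < x. d > 0, so y * d < x * d. Since t > 0, y * d * t < x * d * t. Then y * d * t + k < x * d * t + k.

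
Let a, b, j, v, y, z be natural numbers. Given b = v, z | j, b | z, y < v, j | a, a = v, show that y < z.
b = v and b | z, hence v | z. a = v and j | a, therefore j | v. z | j, so z | v. Since v | z, v = z. y < v, so y < z.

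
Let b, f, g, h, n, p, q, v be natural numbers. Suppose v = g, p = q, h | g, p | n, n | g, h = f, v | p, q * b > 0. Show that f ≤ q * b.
Because v = g and v | p, g | p. p | n and n | g, therefore p | g. From g | p, g = p. From p = q, g = q. h = f and h | g, hence f | g. Since g = q, f | q. Then f | q * b. Since q * b > 0, f ≤ q * b.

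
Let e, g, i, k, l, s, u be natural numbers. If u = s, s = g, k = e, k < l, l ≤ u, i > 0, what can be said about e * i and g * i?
e * i < g * i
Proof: Because u = s and s = g, u = g. k < l and l ≤ u, so k < u. k = e, so e < u. u = g, so e < g. Combining with i > 0, by multiplying by a positive, e * i < g * i.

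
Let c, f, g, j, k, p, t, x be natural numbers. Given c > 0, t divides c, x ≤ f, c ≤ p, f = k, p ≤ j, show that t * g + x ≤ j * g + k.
t divides c and c > 0, thus t ≤ c. Because c ≤ p, t ≤ p. p ≤ j, so t ≤ j. By multiplying by a non-negative, t * g ≤ j * g. Because f = k and x ≤ f, x ≤ k. Since t * g ≤ j * g, t * g + x ≤ j * g + k.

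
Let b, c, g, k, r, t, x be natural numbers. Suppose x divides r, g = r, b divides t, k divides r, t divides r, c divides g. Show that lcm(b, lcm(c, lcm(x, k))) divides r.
From b divides t and t divides r, b divides r. g = r and c divides g, so c divides r. x divides r and k divides r, thus lcm(x, k) divides r. Since c divides r, lcm(c, lcm(x, k)) divides r. Since b divides r, lcm(b, lcm(c, lcm(x, k))) divides r.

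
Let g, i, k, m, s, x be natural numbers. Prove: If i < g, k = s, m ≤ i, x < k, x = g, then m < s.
m ≤ i and i < g, therefore m < g. Since k = s and x < k, x < s. Because x = g, g < s. Since m < g, m < s.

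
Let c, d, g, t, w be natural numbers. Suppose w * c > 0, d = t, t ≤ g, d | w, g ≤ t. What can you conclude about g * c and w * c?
g * c ≤ w * c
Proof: t ≤ g and g ≤ t, therefore t = g. Since d = t, d = g. Since d | w, g | w. Then g * c | w * c. Since w * c > 0, g * c ≤ w * c.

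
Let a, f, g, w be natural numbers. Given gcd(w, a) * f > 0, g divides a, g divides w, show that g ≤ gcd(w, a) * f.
g divides w and g divides a, hence g divides gcd(w, a). Then g divides gcd(w, a) * f. gcd(w, a) * f > 0, so g ≤ gcd(w, a) * f.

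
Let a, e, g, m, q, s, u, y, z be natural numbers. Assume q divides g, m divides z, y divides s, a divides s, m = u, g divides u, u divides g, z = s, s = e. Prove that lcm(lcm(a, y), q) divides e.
a divides s and y divides s, so lcm(a, y) divides s. Because u divides g and g divides u, u = g. Because m = u, m = g. z = s and m divides z, hence m divides s. Because m = g, g divides s. q divides g, so q divides s. lcm(a, y) divides s, so lcm(lcm(a, y), q) divides s. Because s = e, lcm(lcm(a, y), q) divides e.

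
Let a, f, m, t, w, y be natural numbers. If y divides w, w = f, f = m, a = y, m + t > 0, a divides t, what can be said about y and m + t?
y ≤ m + t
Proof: Since w = f and f = m, w = m. Since y divides w, y divides m. a = y and a divides t, therefore y divides t. Since y divides m, y divides m + t. From m + t > 0, y ≤ m + t.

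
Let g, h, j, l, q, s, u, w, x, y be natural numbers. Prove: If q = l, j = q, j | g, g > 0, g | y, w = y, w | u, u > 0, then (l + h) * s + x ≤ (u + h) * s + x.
j = q and j | g, thus q | g. q = l, so l | g. g > 0, so l ≤ g. w = y and w | u, therefore y | u. g | y, so g | u. From u > 0, g ≤ u. l ≤ g, so l ≤ u. Then l + h ≤ u + h. Then (l + h) * s ≤ (u + h) * s. Then (l + h) * s + x ≤ (u + h) * s + x.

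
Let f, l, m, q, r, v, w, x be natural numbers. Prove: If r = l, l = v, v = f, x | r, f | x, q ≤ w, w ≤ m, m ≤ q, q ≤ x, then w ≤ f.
r = l and l = v, hence r = v. Since v = f, r = f. x | r, so x | f. From f | x, x = f. Because w ≤ m and m ≤ q, w ≤ q. Since q ≤ w, q = w. Since q ≤ x, w ≤ x. Since x = f, w ≤ f.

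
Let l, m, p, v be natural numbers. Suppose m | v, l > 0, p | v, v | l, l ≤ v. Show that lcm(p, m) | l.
v | l and l > 0, thus v ≤ l. Since l ≤ v, v = l. Because p | v and m | v, lcm(p, m) | v. Since v = l, lcm(p, m) | l.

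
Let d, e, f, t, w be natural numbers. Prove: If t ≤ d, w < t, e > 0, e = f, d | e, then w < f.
w < t and t ≤ d, hence w < d. From d | e and e > 0, d ≤ e. Since w < d, w < e. e = f, so w < f.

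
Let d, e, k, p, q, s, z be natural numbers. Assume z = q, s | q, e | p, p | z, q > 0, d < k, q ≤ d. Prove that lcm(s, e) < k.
z = q and p | z, so p | q. Because e | p, e | q. Since s | q, lcm(s, e) | q. q > 0, so lcm(s, e) ≤ q. Since q ≤ d, lcm(s, e) ≤ d. Since d < k, lcm(s, e) < k.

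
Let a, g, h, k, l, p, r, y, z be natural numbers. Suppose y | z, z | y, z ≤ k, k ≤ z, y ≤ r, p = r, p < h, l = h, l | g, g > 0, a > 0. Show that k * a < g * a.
Because y | z and z | y, y = z. Because z ≤ k and k ≤ z, z = k. Since y = z, y = k. Because p = r and p < h, r < h. Since y ≤ r, y < h. y = k, so k < h. l = h and l | g, therefore h | g. g > 0, so h ≤ g. Since k < h, k < g. Since a > 0, k * a < g * a.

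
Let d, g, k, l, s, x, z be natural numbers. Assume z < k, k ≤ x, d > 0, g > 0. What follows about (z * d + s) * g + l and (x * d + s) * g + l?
(z * d + s) * g + l < (x * d + s) * g + l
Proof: Because z < k and k ≤ x, z < x. Since d > 0, by multiplying by a positive, z * d < x * d. Then z * d + s < x * d + s. Since g > 0, by multiplying by a positive, (z * d + s) * g < (x * d + s) * g. Then (z * d + s) * g + l < (x * d + s) * g + l.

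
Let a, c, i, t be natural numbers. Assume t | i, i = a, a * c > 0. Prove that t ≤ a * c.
From i = a and t | i, t | a. Then t | a * c. a * c > 0, so t ≤ a * c.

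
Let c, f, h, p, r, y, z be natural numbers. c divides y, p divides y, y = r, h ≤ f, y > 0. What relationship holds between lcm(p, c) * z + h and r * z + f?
lcm(p, c) * z + h ≤ r * z + f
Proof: p divides y and c divides y, hence lcm(p, c) divides y. Since y > 0, lcm(p, c) ≤ y. From y = r, lcm(p, c) ≤ r. By multiplying by a non-negative, lcm(p, c) * z ≤ r * z. Since h ≤ f, lcm(p, c) * z + h ≤ r * z + f.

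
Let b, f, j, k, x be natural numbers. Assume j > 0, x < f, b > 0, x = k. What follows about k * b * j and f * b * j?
k * b * j < f * b * j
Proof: Since x = k and x < f, k < f. Since b > 0, k * b < f * b. Since j > 0, k * b * j < f * b * j.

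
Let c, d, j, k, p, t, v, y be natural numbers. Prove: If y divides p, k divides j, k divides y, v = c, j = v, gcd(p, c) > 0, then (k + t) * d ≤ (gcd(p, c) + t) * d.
k divides y and y divides p, thus k divides p. j = v and v = c, so j = c. Because k divides j, k divides c. Since k divides p, k divides gcd(p, c). Since gcd(p, c) > 0, k ≤ gcd(p, c). Then k + t ≤ gcd(p, c) + t. By multiplying by a non-negative, (k + t) * d ≤ (gcd(p, c) + t) * d.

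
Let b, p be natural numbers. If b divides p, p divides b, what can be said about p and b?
p = b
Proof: b divides p and p divides b, so b = p. Then p = b.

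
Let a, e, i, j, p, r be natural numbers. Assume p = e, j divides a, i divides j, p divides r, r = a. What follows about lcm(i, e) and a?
lcm(i, e) divides a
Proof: i divides j and j divides a, hence i divides a. r = a and p divides r, so p divides a. p = e, so e divides a. Because i divides a, lcm(i, e) divides a.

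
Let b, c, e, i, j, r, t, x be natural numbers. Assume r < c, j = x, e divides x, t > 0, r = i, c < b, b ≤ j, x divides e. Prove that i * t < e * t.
x divides e and e divides x, thus x = e. j = x, so j = e. From r = i and r < c, i < c. Since c < b, i < b. b ≤ j, so i < j. j = e, so i < e. Since t > 0, by multiplying by a positive, i * t < e * t.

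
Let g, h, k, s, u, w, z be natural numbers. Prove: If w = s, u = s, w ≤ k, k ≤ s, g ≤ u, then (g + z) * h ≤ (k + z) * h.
From w = s and w ≤ k, s ≤ k. Since k ≤ s, s = k. u = s, so u = k. Because g ≤ u, g ≤ k. Then g + z ≤ k + z. By multiplying by a non-negative, (g + z) * h ≤ (k + z) * h.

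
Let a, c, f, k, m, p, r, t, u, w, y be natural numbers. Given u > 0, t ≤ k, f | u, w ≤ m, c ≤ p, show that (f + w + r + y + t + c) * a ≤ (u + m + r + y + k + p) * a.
f | u and u > 0, hence f ≤ u. w ≤ m, so f + w ≤ u + m. Then f + w + r ≤ u + m + r. Then f + w + r + y ≤ u + m + r + y. Since t ≤ k, f + w + r + y + t ≤ u + m + r + y + k. From c ≤ p, f + w + r + y + t + c ≤ u + m + r + y + k + p. Then (f + w + r + y + t + c) * a ≤ (u + m + r + y + k + p) * a.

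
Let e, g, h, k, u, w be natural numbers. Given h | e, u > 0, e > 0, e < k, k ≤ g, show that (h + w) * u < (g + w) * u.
h | e and e > 0, therefore h ≤ e. From e < k, h < k. Because k ≤ g, h < g. Then h + w < g + w. u > 0, so (h + w) * u < (g + w) * u.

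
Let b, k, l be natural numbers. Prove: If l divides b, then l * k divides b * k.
l divides b. By multiplying both sides, l * k divides b * k.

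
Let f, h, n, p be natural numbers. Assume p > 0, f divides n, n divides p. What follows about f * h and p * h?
f * h ≤ p * h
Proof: f divides n and n divides p, therefore f divides p. p > 0, so f ≤ p. By multiplying by a non-negative, f * h ≤ p * h.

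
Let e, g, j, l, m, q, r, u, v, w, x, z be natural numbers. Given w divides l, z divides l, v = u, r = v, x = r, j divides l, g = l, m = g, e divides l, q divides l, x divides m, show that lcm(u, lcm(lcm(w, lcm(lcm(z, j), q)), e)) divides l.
Because x = r and r = v, x = v. From x divides m, v divides m. m = g, so v divides g. Since v = u, u divides g. Since g = l, u divides l. z divides l and j divides l, thus lcm(z, j) divides l. q divides l, so lcm(lcm(z, j), q) divides l. w divides l, so lcm(w, lcm(lcm(z, j), q)) divides l. Since e divides l, lcm(lcm(w, lcm(lcm(z, j), q)), e) divides l. u divides l, so lcm(u, lcm(lcm(w, lcm(lcm(z, j), q)), e)) divides l.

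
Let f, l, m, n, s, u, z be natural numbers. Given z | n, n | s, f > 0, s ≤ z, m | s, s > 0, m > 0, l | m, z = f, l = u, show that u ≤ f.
From l = u and l | m, u | m. m > 0, so u ≤ m. z | n and n | s, so z | s. Since s > 0, z ≤ s. s ≤ z, so s = z. Since m | s, m | z. z = f, so m | f. f > 0, so m ≤ f. u ≤ m, so u ≤ f.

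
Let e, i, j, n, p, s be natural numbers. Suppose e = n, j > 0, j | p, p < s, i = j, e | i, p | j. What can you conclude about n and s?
n < s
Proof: Since i = j and e | i, e | j. Since e = n, n | j. Because j > 0, n ≤ j. p | j and j | p, therefore p = j. From p < s, j < s. Since n ≤ j, n < s.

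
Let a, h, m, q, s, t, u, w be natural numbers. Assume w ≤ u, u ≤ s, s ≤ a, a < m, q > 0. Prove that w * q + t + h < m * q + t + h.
w ≤ u and u ≤ s, thus w ≤ s. Because s ≤ a and a < m, s < m. w ≤ s, so w < m. From q > 0, w * q < m * q. Then w * q + t < m * q + t. Then w * q + t + h < m * q + t + h.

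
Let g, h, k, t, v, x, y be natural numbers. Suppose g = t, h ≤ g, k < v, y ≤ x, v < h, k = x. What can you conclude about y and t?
y < t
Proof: Because k = x and k < v, x < v. Since v < h, x < h. h ≤ g, so x < g. g = t, so x < t. y ≤ x, so y < t.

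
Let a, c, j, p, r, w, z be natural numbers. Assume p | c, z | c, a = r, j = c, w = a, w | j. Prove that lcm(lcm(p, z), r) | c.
Because p | c and z | c, lcm(p, z) | c. w = a and w | j, hence a | j. Since j = c, a | c. Since a = r, r | c. lcm(p, z) | c, so lcm(lcm(p, z), r) | c.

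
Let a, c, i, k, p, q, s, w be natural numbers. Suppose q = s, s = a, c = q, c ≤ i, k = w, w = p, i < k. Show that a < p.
Since q = s and s = a, q = a. c = q and c ≤ i, thus q ≤ i. q = a, so a ≤ i. Because k = w and w = p, k = p. i < k, so i < p. a ≤ i, so a < p.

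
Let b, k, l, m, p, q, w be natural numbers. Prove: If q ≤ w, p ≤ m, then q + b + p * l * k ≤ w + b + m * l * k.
Because q ≤ w, q + b ≤ w + b. From p ≤ m, by multiplying by a non-negative, p * l ≤ m * l. By multiplying by a non-negative, p * l * k ≤ m * l * k. Since q + b ≤ w + b, q + b + p * l * k ≤ w + b + m * l * k.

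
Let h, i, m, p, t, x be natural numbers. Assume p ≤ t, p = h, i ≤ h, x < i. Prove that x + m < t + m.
p = h and p ≤ t, so h ≤ t. Since i ≤ h, i ≤ t. x < i, so x < t. Then x + m < t + m.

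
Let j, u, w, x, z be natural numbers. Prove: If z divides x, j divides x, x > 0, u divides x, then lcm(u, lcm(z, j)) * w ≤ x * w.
z divides x and j divides x, hence lcm(z, j) divides x. Since u divides x, lcm(u, lcm(z, j)) divides x. Since x > 0, lcm(u, lcm(z, j)) ≤ x. By multiplying by a non-negative, lcm(u, lcm(z, j)) * w ≤ x * w.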